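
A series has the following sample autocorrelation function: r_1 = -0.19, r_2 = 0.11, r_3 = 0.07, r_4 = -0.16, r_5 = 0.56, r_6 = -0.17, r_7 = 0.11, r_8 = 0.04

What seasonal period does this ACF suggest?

5

The largest autocorrelation is r_5 = 0.56; the remaining lags stay at or below 0.11.
The dominant spike at lag 5 indicates a seasonal period of 5.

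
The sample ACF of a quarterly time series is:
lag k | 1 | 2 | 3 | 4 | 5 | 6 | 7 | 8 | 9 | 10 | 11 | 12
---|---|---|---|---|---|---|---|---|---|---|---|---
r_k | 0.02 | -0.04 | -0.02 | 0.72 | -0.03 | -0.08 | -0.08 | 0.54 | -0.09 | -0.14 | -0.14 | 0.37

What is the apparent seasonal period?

The largest autocorrelation is r_4 = 0.72, with weaker echoes at lags 8 (0.54) and 12 (0.37); the remaining lags stay at or below 0.02.
The dominant spike at lag 4 indicates a seasonal period of 4.

4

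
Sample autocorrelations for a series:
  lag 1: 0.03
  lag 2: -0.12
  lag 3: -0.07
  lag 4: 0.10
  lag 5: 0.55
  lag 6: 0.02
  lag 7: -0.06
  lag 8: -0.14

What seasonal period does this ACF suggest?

The largest autocorrelation is r_5 = 0.55; the remaining lags stay at or below 0.10.
The dominant spike at lag 5 indicates a seasonal period of 5.

5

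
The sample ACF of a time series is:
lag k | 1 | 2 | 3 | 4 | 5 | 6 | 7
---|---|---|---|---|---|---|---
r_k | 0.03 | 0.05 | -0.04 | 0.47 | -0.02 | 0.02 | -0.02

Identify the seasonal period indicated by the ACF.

The largest autocorrelation is r_4 = 0.47; the remaining lags stay at or below 0.05.
The dominant spike at lag 4 indicates a seasonal period of 4.

4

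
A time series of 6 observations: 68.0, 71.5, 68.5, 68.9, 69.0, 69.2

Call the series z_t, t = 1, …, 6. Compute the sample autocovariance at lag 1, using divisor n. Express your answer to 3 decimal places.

Mean z̄ = (68.0 + 71.5 + 68.5 + 68.9 + 69.0 + 69.2)/6 = 69.1833
Deviations: -1.1833, 2.3167, -0.6833, -0.2833, -0.1833, 0.0167
Σ_{t=1}^{5}(z_t−z̄)(z_{t+1}−z̄) = -4.0819
γ_1 = -4.0819 / 6 = -0.680

-0.680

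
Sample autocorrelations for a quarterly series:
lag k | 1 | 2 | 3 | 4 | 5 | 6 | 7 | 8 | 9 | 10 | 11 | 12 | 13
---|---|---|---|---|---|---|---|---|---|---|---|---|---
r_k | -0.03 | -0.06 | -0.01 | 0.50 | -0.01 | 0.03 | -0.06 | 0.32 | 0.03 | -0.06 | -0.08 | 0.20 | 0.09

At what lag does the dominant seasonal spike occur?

The largest autocorrelation is r_4 = 0.50, with weaker echoes at lags 8 (0.32) and 12 (0.20); the remaining lags stay at or below 0.09.
The dominant spike at lag 4 indicates a seasonal period of 4.

4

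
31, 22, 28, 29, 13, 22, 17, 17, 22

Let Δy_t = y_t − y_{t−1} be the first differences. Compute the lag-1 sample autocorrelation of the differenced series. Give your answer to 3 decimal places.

First differences Δy: -9, 6, 1, -16, 9, -5, 0, 5
Mean of differences = -1.1250
Numerator Σ(Δy_t−Δȳ)(Δy_{t+1}−Δȳ) = -259.8906
Denominator Σ(Δy_t−Δȳ)² = 494.8750
r_1(Δy) = -259.8906 / 494.8750 = -0.525

-0.525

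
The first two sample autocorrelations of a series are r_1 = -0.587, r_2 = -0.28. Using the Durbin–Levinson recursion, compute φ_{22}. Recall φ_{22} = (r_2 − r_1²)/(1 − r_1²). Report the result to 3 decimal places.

φ_{22} = (r_2 − r_1²) / (1 − r_1²)
r_1² = (-0.587)² = 0.344569
Numerator = -0.28 − 0.3446 = -0.6246; denominator = 1 − 0.3446 = 0.6554
φ_{22} = -0.6246 / 0.6554 = -0.953

-0.953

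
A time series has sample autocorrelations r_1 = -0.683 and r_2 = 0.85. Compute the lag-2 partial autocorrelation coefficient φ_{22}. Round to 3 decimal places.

0.719

φ_{22} = (r_2 − r_1²) / (1 − r_1²)
r_1² = (-0.683)² = 0.466489
Numerator = 0.85 − 0.4665 = 0.3835; denominator = 1 − 0.4665 = 0.5335
φ_{22} = 0.3835 / 0.5335 = 0.719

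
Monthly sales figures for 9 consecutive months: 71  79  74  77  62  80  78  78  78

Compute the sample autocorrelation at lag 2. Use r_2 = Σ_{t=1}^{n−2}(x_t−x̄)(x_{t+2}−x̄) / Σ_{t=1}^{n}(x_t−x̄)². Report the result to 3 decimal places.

0.081

Mean x̄ = (71 + 79 + 74 + 77 + 62 + 80 + 78 + 78 + 78)/9 = 75.2222
Numerator Σ_{t=1}^{7}(x_t−x̄)(x_{t+2}−x̄) = 20.7901
Denominator Σ(x_t−x̄)² = 257.5556
r_2 = 20.7901 / 257.5556 = 0.081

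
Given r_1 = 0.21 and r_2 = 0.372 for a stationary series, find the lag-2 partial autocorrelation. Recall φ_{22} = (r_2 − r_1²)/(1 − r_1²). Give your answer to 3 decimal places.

φ_{22} = (r_2 − r_1²) / (1 − r_1²)
r_1² = (0.21)² = 0.0441
Numerator = 0.372 − 0.0441 = 0.3279; denominator = 1 − 0.0441 = 0.9559
φ_{22} = 0.3279 / 0.9559 = 0.343

0.343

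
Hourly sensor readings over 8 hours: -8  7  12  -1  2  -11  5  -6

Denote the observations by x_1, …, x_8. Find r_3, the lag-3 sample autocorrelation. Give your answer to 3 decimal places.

-0.286

Mean x̄ = (-8 + 7 + 12 − 1 + 2 − 11 + 5 − 6)/8 = 0.0000
Deviations from mean: -8.0000, 7.0000, 12.0000, -1.0000, 2.0000, -11.0000, 5.0000, -6.0000
Numerator Σ_{t=1}^{5}(x_t−x̄)(x_{t+3}−x̄) = -127.0000
Denominator Σ(x_t−x̄)² = 444.0000
r_3 = -127.0000 / 444.0000 = -0.286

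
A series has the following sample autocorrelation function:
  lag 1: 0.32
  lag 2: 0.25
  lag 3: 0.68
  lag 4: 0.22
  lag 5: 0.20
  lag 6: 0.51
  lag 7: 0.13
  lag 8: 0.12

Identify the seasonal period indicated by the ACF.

3

The largest autocorrelation is r_3 = 0.68, with a weaker echo at lag 6 (0.51); the remaining lags stay at or below 0.32. The elevated value at lag 1 (0.32), dropping to 0.25 at lag 2, reflects decaying short-term dependence rather than seasonality.
The dominant spike at lag 3 indicates a seasonal period of 3.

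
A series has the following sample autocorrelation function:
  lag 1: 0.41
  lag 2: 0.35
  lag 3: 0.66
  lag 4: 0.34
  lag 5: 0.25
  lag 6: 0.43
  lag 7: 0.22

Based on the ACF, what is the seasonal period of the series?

The largest autocorrelation is r_3 = 0.66, with a weaker echo at lag 6 (0.43); the remaining lags stay at or below 0.41. The elevated value at lag 1 (0.41), dropping to 0.35 at lag 2, reflects decaying short-term dependence rather than seasonality.
The dominant spike at lag 3 indicates a seasonal period of 3.

3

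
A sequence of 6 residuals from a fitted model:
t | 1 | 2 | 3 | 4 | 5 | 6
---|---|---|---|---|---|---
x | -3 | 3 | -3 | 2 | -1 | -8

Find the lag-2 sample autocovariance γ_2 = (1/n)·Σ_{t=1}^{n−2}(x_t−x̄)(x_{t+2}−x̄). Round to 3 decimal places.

-0.870

Mean x̄ = (-3 + 3 − 3 + 2 − 1 − 8)/6 = -1.6667
Σ_{t=1}^{4}(x_t−x̄)(x_{t+2}−x̄) = -5.2222
γ_2 = -5.2222 / 6 = -0.870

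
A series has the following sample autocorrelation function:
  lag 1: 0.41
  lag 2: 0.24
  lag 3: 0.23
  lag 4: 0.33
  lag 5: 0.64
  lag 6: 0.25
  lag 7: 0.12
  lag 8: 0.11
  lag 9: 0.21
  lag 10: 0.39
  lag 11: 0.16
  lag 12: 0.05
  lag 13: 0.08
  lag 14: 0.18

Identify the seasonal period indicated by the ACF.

5

The largest autocorrelation is r_5 = 0.64; the remaining lags stay at or below 0.41. The elevated value at lag 1 (0.41), dropping to 0.24 at lag 2, reflects decaying short-term dependence rather than seasonality.
The dominant spike at lag 5 indicates a seasonal period of 5.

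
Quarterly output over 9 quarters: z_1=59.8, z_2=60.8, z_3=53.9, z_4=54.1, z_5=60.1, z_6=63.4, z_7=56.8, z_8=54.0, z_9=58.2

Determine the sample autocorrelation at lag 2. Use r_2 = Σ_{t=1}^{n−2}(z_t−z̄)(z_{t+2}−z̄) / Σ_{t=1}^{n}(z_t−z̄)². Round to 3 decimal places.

Mean z̄ = (59.8 + 60.8 + 53.9 + 54.1 + 60.1 + 63.4 + 56.8 + 54.0 + 58.2)/9 = 57.9000
Numerator Σ_{t=1}^{7}(z_t−z̄)(z_{t+2}−z̄) = -72.5200
Denominator Σ(z_t−z̄)² = 94.0600
r_2 = -72.5200 / 94.0600 = -0.771

-0.771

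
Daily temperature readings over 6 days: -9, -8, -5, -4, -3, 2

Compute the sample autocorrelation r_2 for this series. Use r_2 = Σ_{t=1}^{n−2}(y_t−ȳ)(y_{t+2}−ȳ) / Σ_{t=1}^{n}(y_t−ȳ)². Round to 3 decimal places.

Mean ȳ = (-9 − 8 − 5 − 4 − 3 + 2)/6 = -4.5000
Deviations from mean: -4.5000, -3.5000, -0.5000, 0.5000, 1.5000, 6.5000
Numerator Σ_{t=1}^{4}(y_t−ȳ)(y_{t+2}−ȳ) = 3.0000
Denominator Σ(y_t−ȳ)² = 77.5000
r_2 = 3.0000 / 77.5000 = 0.039

0.039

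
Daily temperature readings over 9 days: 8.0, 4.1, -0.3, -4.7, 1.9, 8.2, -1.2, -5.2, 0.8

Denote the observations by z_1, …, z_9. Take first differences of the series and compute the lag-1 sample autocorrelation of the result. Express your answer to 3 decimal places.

First differences Δz: -3.9, -4.4, -4.4, 6.6, 6.3, -9.4, -4.0, 6.0
Mean of differences = -0.9000
Numerator Σ(Δz_t−Δz̄)(Δz_{t+1}−Δz̄) = -5.7400
Denominator Σ(Δz_t−Δz̄)² = 271.0600
r_1(Δz) = -5.7400 / 271.0600 = -0.021

-0.021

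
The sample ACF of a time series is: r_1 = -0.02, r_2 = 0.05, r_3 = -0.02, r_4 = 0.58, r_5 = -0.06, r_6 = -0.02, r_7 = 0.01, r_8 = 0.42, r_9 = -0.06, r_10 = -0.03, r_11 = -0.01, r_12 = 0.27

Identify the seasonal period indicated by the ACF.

The largest autocorrelation is r_4 = 0.58, with weaker echoes at lags 8 (0.42) and 12 (0.27); the remaining lags stay at or below 0.05.
The dominant spike at lag 4 indicates a seasonal period of 4.

4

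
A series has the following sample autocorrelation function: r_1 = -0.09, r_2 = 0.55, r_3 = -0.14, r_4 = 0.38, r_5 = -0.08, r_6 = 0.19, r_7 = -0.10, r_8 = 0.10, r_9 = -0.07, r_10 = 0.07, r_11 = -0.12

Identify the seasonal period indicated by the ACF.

The largest autocorrelation is r_2 = 0.55, with weaker echoes at lags 4 (0.38) and 6 (0.19); the remaining lags stay at or below 0.10.
The dominant spike at lag 2 indicates a seasonal period of 2.

2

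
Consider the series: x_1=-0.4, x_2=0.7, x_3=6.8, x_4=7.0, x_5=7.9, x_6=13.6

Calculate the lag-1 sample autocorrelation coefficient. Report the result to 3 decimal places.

Mean x̄ = (-0.4 + 0.7 + 6.8 + 7.0 + 7.9 + 13.6)/6 = 5.9333
Σ(x_t−x̄)(x_{t+1}−x̄) = (33.1444) + (-4.5356) + (0.9244) + (2.0978) + (15.0778) = 46.7089
Denominator Σ(x_t−x̄)² = 132.0333
r_1 = 46.7089 / 132.0333 = 0.354

0.354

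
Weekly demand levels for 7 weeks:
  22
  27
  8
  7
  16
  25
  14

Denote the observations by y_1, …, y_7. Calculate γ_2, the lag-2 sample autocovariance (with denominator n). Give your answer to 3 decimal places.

-30.429

Mean ȳ = (22 + 27 + 8 + 7 + 16 + 25 + 14)/7 = 17.0000
Σ_{t=1}^{5}(y_t−ȳ)(y_{t+2}−ȳ) = -213.0000
γ_2 = -213.0000 / 7 = -30.429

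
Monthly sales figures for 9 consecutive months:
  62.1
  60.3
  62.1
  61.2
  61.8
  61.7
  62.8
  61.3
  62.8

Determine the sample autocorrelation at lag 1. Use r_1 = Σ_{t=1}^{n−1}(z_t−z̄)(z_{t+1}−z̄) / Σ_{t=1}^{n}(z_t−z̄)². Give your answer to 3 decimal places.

-0.435

Mean z̄ = (62.1 + 60.3 + 62.1 + 61.2 + 61.8 + 61.7 + 62.8 + 61.3 + 62.8)/9 = 61.7889
Numerator Σ_{t=1}^{8}(z_t−z̄)(z_{t+1}−z̄) = -2.1957
Denominator Σ(z_t−z̄)² = 5.0489
r_1 = -2.1957 / 5.0489 = -0.435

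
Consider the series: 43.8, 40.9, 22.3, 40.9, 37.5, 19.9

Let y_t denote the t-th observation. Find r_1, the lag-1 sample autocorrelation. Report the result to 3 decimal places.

-0.223

Mean ȳ = (43.8 + 40.9 + 22.3 + 40.9 + 37.5 + 19.9)/6 = 34.2167
Σ(y_t−ȳ)(y_{t+1}−ȳ) = (64.0486) + (-79.6431) + (-79.6431) + (21.9436) + (-47.0064) = -120.3003
Denominator Σ(y_t−ȳ)² = 538.9283
r_1 = -120.3003 / 538.9283 = -0.223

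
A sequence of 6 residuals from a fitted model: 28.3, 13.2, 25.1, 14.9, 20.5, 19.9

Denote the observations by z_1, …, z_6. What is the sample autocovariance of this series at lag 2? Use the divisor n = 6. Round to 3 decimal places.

Mean z̄ = (28.3 + 13.2 + 25.1 + 14.9 + 20.5 + 19.9)/6 = 20.3167
Σ_{t=1}^{4}(z_t−z̄)(z_{t+2}−z̄) = 79.8694
γ_2 = 79.8694 / 6 = 13.312

13.312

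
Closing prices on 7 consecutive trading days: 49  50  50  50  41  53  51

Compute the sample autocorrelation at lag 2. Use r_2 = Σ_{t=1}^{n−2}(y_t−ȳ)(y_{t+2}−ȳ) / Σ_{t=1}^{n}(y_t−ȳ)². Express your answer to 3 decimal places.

Mean ȳ = (49 + 50 + 50 + 50 + 41 + 53 + 51)/7 = 49.1429
Deviations from mean: -0.1429, 0.8571, 0.8571, 0.8571, -8.1429, 3.8571, 1.8571
Σ(y_t−ȳ)(y_{t+2}−ȳ) = (-0.1224) + (0.7347) + (-6.9796) + (3.3061) + (-15.1224) = -18.1837
Denominator Σ(y_t−ȳ)² = 86.8571
r_2 = -18.1837 / 86.8571 = -0.209

-0.209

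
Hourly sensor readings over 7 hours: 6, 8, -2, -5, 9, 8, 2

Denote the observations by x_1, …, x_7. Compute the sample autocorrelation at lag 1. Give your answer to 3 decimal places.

Mean x̄ = (6 + 8 − 2 − 5 + 9 + 8 + 2)/7 = 3.7143
Numerator Σ_{t=1}^{6}(x_t−x̄)(x_{t+1}−x̄) = 4.3469
Denominator Σ(x_t−x̄)² = 181.4286
r_1 = 4.3469 / 181.4286 = 0.024

0.024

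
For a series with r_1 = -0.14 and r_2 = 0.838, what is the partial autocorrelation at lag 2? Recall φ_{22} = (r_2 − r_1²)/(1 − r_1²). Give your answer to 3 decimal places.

φ_{22} = (r_2 − r_1²) / (1 − r_1²)
r_1² = (-0.14)² = 0.0196
Numerator = 0.838 − 0.0196 = 0.8184; denominator = 1 − 0.0196 = 0.9804
φ_{22} = 0.8184 / 0.9804 = 0.835

0.835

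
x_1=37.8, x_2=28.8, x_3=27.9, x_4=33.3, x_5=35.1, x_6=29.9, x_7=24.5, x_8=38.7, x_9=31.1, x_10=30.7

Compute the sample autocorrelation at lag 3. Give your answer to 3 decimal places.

Mean x̄ = (37.8 + 28.8 + 27.9 + 33.3 + 35.1 + 29.9 + 24.5 + 38.7 + 31.1 + 30.7)/10 = 31.7800
Σ(x_t−x̄)(x_{t+3}−x̄) = (9.1504) + (-9.8936) + (7.2944) + (-11.0656) + (22.9744) + (1.2784) + (7.8624) = 27.6008
Denominator Σ(x_t−x̄)² = 179.5560
r_3 = 27.6008 / 179.5560 = 0.154

0.154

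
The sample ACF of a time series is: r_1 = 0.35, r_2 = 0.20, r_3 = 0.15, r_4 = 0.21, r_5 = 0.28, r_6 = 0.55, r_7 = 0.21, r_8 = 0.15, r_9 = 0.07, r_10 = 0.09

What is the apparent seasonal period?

6

The largest autocorrelation is r_6 = 0.55; the remaining lags stay at or below 0.35. The elevated value at lag 1 (0.35), dropping to 0.20 at lag 2, reflects decaying short-term dependence rather than seasonality.
The dominant spike at lag 6 indicates a seasonal period of 6.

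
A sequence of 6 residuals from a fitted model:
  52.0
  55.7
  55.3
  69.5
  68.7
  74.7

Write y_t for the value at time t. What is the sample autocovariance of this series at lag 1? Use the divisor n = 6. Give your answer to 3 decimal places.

31.516

Mean ȳ = (52.0 + 55.7 + 55.3 + 69.5 + 68.7 + 74.7)/6 = 62.6500
Deviations: -10.6500, -6.9500, -7.3500, 6.8500, 6.0500, 12.0500
Σ_{t=1}^{5}(y_t−ȳ)(y_{t+1}−ȳ) = 189.0975
γ_1 = 189.0975 / 6 = 31.516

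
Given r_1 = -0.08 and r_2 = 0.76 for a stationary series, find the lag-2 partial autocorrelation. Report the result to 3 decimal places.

φ_{22} = (r_2 − r_1²) / (1 − r_1²)
r_1² = (-0.08)² = 0.0064
Numerator = 0.76 − 0.0064 = 0.7536; denominator = 1 − 0.0064 = 0.9936
φ_{22} = 0.7536 / 0.9936 = 0.758

0.758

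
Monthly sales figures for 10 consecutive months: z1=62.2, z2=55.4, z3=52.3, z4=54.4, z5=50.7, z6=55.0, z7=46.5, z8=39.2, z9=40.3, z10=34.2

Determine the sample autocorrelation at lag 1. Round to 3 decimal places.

Mean z̄ = (62.2 + 55.4 + 52.3 + 54.4 + 50.7 + 55.0 + 46.5 + 39.2 + 40.3 + 34.2)/10 = 49.0200
Numerator Σ_{t=1}^{9}(z_t−z̄)(z_{t+1}−z̄) = 366.2836
Denominator Σ(z_t−z̄)² = 691.1560
r_1 = 366.2836 / 691.1560 = 0.530

0.530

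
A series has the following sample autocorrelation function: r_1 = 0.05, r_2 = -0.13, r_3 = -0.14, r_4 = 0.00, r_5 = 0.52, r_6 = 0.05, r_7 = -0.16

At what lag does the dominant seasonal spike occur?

5

The largest autocorrelation is r_5 = 0.52; the remaining lags stay at or below 0.05.
The dominant spike at lag 5 indicates a seasonal period of 5.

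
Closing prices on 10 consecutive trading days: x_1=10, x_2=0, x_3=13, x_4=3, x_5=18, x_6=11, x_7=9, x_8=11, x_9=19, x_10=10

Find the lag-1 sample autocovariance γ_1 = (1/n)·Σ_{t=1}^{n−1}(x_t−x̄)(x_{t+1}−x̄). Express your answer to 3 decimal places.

-9.376

Mean x̄ = (10 + 0 + 13 + 3 + 18 + 11 + 9 + 11 + 19 + 10)/10 = 10.4000
Σ_{t=1}^{9}(x_t−x̄)(x_{t+1}−x̄) = -93.7600
γ_1 = -93.7600 / 10 = -9.376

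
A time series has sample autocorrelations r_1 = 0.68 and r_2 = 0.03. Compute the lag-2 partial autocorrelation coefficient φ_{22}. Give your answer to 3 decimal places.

φ_{22} = (r_2 − r_1²) / (1 − r_1²)
r_1² = (0.68)² = 0.4624
Numerator = 0.03 − 0.4624 = -0.4324; denominator = 1 − 0.4624 = 0.5376
φ_{22} = -0.4324 / 0.5376 = -0.804

-0.804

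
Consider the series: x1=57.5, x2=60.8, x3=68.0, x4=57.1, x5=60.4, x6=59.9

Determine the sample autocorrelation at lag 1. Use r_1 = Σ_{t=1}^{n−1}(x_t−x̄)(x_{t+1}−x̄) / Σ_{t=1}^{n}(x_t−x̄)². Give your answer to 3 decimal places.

Mean x̄ = (57.5 + 60.8 + 68.0 + 57.1 + 60.4 + 59.9)/6 = 60.6167
Deviations from mean: -3.1167, 0.1833, 7.3833, -3.5167, -0.2167, -0.7167
Σ(x_t−x̄)(x_{t+1}−x̄) = (-0.5714) + (1.3536) + (-25.9647) + (0.7619) + (0.1553) = -24.2653
Denominator Σ(x_t−x̄)² = 77.1883
r_1 = -24.2653 / 77.1883 = -0.314

-0.314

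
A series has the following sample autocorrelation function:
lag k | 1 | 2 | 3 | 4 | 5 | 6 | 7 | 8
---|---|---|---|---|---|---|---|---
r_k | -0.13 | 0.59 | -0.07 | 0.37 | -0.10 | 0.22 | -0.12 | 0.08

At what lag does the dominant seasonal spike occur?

2

The largest autocorrelation is r_2 = 0.59, with weaker echoes at lags 4 (0.37) and 6 (0.22); the remaining lags stay at or below 0.08.
The dominant spike at lag 2 indicates a seasonal period of 2.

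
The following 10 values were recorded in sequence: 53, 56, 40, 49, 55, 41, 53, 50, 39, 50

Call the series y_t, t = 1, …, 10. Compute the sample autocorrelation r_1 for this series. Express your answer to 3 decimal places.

Mean ȳ = (53 + 56 + 40 + 49 + 55 + 41 + 53 + 50 + 39 + 50)/10 = 48.6000
Numerator Σ_{t=1}^{9}(y_t−ȳ)(y_{t+1}−ȳ) = -134.7600
Denominator Σ(y_t−ȳ)² = 362.4000
r_1 = -134.7600 / 362.4000 = -0.372

-0.372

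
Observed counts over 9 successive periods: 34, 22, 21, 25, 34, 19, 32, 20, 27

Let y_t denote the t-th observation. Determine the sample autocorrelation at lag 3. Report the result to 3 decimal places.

Mean ȳ = (34 + 22 + 21 + 25 + 34 + 19 + 32 + 20 + 27)/9 = 26.0000
Σ(y_t−ȳ)(y_{t+3}−ȳ) = (-8.0000) + (-32.0000) + (35.0000) + (-6.0000) + (-48.0000) + (-7.0000) = -66.0000
Denominator Σ(y_t−ȳ)² = 292.0000
r_3 = -66.0000 / 292.0000 = -0.226

-0.226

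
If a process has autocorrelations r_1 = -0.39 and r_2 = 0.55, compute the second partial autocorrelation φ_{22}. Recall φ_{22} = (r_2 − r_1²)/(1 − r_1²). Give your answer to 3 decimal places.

0.469

φ_{22} = (r_2 − r_1²) / (1 − r_1²)
r_1² = (-0.39)² = 0.1521
Numerator = 0.55 − 0.1521 = 0.3979; denominator = 1 − 0.1521 = 0.8479
φ_{22} = 0.3979 / 0.8479 = 0.469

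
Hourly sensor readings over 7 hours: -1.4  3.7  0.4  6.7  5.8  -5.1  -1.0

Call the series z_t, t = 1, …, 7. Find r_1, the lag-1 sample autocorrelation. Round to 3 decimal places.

-0.030

Mean z̄ = (-1.4 + 3.7 + 0.4 + 6.7 + 5.8 − 5.1 − 1.0)/7 = 1.3000
Deviations from mean: -2.7000, 2.4000, -0.9000, 5.4000, 4.5000, -6.4000, -2.3000
Numerator Σ_{t=1}^{6}(z_t−z̄)(z_{t+1}−z̄) = -3.2800
Denominator Σ(z_t−z̄)² = 109.5200
r_1 = -3.2800 / 109.5200 = -0.030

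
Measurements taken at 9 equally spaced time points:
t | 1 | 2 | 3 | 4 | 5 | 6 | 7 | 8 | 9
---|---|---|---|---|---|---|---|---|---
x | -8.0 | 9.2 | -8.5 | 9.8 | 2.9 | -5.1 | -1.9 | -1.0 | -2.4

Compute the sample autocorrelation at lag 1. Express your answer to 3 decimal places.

Mean x̄ = (-8.0 + 9.2 − 8.5 + 9.8 + 2.9 − 5.1 − 1.9 − 1.0 − 2.4)/9 = -0.5556
Numerator Σ_{t=1}^{8}(x_t−x̄)(x_{t+1}−x̄) = -204.7886
Denominator Σ(x_t−x̄)² = 358.9422
r_1 = -204.7886 / 358.9422 = -0.571

-0.571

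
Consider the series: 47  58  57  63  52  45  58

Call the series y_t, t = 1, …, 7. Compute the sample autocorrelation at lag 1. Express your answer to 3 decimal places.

Mean ȳ = (47 + 58 + 57 + 63 + 52 + 45 + 58)/7 = 54.2857
Deviations from mean: -7.2857, 3.7143, 2.7143, 8.7143, -2.2857, -9.2857, 3.7143
Numerator Σ_{t=1}^{6}(y_t−ȳ)(y_{t+1}−ȳ) = -26.5102
Denominator Σ(y_t−ȳ)² = 255.4286
r_1 = -26.5102 / 255.4286 = -0.104

-0.104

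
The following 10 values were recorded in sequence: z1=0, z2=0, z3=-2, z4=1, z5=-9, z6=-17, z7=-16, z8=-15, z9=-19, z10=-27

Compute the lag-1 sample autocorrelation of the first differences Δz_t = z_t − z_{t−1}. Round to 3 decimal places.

First differences Δz: 0, -2, 3, -10, -8, 1, 1, -4, -8
Mean of differences = -3.0000
Numerator Σ(Δz_t−Δz̄)(Δz_{t+1}−Δz̄) = -1.0000
Denominator Σ(Δz_t−Δz̄)² = 178.0000
r_1(Δz) = -1.0000 / 178.0000 = -0.006

-0.006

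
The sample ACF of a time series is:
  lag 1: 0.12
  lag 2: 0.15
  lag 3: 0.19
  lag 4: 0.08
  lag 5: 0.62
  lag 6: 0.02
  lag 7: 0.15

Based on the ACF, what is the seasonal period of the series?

5

The largest autocorrelation is r_5 = 0.62; the remaining lags stay at or below 0.19.
The dominant spike at lag 5 indicates a seasonal period of 5.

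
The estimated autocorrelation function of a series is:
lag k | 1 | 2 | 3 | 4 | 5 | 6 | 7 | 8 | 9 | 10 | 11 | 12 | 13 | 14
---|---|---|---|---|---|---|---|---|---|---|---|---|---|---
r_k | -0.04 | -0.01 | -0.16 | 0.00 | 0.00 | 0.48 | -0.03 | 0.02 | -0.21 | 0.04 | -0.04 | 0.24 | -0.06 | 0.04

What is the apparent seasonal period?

The largest autocorrelation is r_6 = 0.48, with a weaker echo at lag 12 (0.24); the remaining lags stay at or below 0.04.
The dominant spike at lag 6 indicates a seasonal period of 6.

6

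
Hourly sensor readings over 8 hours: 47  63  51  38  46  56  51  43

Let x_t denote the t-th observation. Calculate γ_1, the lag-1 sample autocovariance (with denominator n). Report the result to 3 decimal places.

-1.533

Mean x̄ = (47 + 63 + 51 + 38 + 46 + 56 + 51 + 43)/8 = 49.3750
Σ_{t=1}^{7}(x_t−x̄)(x_{t+1}−x̄) = -12.2656
γ_1 = -12.2656 / 8 = -1.533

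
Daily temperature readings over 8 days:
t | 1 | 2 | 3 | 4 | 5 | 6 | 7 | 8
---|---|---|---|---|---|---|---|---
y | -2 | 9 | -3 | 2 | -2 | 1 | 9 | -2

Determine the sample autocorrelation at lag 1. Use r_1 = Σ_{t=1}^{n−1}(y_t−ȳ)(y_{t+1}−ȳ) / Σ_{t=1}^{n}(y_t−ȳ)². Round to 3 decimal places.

-0.543

Mean ȳ = (-2 + 9 − 3 + 2 − 2 + 1 + 9 − 2)/8 = 1.5000
Deviations from mean: -3.5000, 7.5000, -4.5000, 0.5000, -3.5000, -0.5000, 7.5000, -3.5000
Σ(y_t−ȳ)(y_{t+1}−ȳ) = (-26.2500) + (-33.7500) + (-2.2500) + (-1.7500) + (1.7500) + (-3.7500) + (-26.2500) = -92.2500
Denominator Σ(y_t−ȳ)² = 170.0000
r_1 = -92.2500 / 170.0000 = -0.543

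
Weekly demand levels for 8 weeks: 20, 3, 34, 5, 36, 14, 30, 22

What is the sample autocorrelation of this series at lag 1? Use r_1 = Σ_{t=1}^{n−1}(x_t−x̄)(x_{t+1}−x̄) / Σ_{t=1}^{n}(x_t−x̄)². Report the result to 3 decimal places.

-0.748

Mean x̄ = (20 + 3 + 34 + 5 + 36 + 14 + 30 + 22)/8 = 20.5000
Deviations from mean: -0.5000, -17.5000, 13.5000, -15.5000, 15.5000, -6.5000, 9.5000, 1.5000
Σ(x_t−x̄)(x_{t+1}−x̄) = (8.7500) + (-236.2500) + (-209.2500) + (-240.2500) + (-100.7500) + (-61.7500) + (14.2500) = -825.2500
Denominator Σ(x_t−x̄)² = 1104.0000
r_1 = -825.2500 / 1104.0000 = -0.748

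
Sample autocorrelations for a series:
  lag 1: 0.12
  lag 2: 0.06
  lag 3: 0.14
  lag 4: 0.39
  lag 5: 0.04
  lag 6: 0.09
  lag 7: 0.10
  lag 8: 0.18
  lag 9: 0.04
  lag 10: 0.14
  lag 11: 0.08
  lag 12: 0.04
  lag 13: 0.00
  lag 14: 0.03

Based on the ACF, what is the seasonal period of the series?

The largest autocorrelation is r_4 = 0.39, with a weaker echo at lag 8 (0.18); the remaining lags stay at or below 0.14.
The dominant spike at lag 4 indicates a seasonal period of 4.

4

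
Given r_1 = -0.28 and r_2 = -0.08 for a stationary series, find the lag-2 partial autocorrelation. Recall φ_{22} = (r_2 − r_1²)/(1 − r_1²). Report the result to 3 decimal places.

φ_{22} = (r_2 − r_1²) / (1 − r_1²)
r_1² = (-0.28)² = 0.0784
Numerator = -0.08 − 0.0784 = -0.1584; denominator = 1 − 0.0784 = 0.9216
φ_{22} = -0.1584 / 0.9216 = -0.172

-0.172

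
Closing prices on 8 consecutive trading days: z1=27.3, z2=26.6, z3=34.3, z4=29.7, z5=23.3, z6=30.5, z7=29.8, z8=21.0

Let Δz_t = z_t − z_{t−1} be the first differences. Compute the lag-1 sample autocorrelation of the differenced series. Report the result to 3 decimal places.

First differences Δz: -0.7, 7.7, -4.6, -6.4, 7.2, -0.7, -8.8
Mean of differences = -0.9000
Numerator Σ(Δz_t−Δz̄)(Δz_{t+1}−Δz̄) = -54.2600
Denominator Σ(Δz_t−Δz̄)² = 246.0000
r_1(Δz) = -54.2600 / 246.0000 = -0.221

-0.221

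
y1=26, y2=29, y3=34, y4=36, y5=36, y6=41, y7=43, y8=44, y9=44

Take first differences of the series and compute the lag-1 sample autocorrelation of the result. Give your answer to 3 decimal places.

-0.066

First differences Δy: 3, 5, 2, 0, 5, 2, 1, 0
Mean of differences = 2.2500
Numerator Σ(Δy_t−Δȳ)(Δy_{t+1}−Δȳ) = -1.8125
Denominator Σ(Δy_t−Δȳ)² = 27.5000
r_1(Δy) = -1.8125 / 27.5000 = -0.066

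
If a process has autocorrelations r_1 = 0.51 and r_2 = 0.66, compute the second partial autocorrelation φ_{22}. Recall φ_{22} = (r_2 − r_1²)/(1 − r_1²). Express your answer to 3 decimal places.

0.540

φ_{22} = (r_2 − r_1²) / (1 − r_1²)
r_1² = (0.51)² = 0.2601
Numerator = 0.66 − 0.2601 = 0.3999; denominator = 1 − 0.2601 = 0.7399
φ_{22} = 0.3999 / 0.7399 = 0.540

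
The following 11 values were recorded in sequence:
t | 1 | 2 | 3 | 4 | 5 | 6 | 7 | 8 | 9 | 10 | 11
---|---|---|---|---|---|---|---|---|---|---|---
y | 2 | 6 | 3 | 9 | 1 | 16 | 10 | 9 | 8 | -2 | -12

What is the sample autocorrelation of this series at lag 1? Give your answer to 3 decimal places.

Mean ȳ = (2 + 6 + 3 + 9 + 1 + 16 + 10 + 9 + 8 − 2 − 12)/11 = 4.5455
Numerator Σ_{t=1}^{10}(y_t−ȳ)(y_{t+1}−ȳ) = 118.6116
Denominator Σ(y_t−ȳ)² = 552.7273
r_1 = 118.6116 / 552.7273 = 0.215

0.215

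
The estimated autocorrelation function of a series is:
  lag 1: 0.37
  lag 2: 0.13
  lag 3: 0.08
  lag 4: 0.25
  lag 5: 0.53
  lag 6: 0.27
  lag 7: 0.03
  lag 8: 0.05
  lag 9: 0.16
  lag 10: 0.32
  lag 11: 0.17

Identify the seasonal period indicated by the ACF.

The largest autocorrelation is r_5 = 0.53; the remaining lags stay at or below 0.37. The elevated value at lag 1 (0.37), dropping to 0.13 at lag 2, reflects decaying short-term dependence rather than seasonality.
The dominant spike at lag 5 indicates a seasonal period of 5.

5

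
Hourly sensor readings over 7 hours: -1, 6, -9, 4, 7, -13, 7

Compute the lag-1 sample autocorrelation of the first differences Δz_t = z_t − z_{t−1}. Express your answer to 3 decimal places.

-0.562

First differences Δz: 7, -15, 13, 3, -20, 20
Mean of differences = 1.3333
Numerator Σ(Δz_t−Δz̄)(Δz_{t+1}−Δz̄) = -697.4444
Denominator Σ(Δz_t−Δz̄)² = 1241.3333
r_1(Δz) = -697.4444 / 1241.3333 = -0.562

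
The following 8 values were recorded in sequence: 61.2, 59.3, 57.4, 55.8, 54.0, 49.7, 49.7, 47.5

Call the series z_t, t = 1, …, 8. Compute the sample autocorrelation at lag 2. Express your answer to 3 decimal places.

0.310

Mean z̄ = (61.2 + 59.3 + 57.4 + 55.8 + 54.0 + 49.7 + 49.7 + 47.5)/8 = 54.3250
Deviations from mean: 6.8750, 4.9750, 3.0750, 1.4750, -0.3250, -4.6250, -4.6250, -6.8250
Σ(z_t−z̄)(z_{t+2}−z̄) = (21.1406) + (7.3381) + (-0.9994) + (-6.8219) + (1.5031) + (31.5656) = 53.7263
Denominator Σ(z_t−z̄)² = 173.1150
r_2 = 53.7263 / 173.1150 = 0.310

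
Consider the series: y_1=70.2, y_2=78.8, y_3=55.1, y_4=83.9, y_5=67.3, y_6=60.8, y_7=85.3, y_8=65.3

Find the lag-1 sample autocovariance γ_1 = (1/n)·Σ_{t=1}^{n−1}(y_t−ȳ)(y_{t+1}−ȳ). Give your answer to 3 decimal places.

-71.489

Mean ȳ = (70.2 + 78.8 + 55.1 + 83.9 + 67.3 + 60.8 + 85.3 + 65.3)/8 = 70.8375
Deviations: -0.6375, 7.9625, -15.7375, 13.0625, -3.5375, -10.0375, 14.4625, -5.5375
Σ_{t=1}^{7}(y_t−ȳ)(y_{t+1}−ȳ) = -571.9114
γ_1 = -571.9114 / 8 = -71.489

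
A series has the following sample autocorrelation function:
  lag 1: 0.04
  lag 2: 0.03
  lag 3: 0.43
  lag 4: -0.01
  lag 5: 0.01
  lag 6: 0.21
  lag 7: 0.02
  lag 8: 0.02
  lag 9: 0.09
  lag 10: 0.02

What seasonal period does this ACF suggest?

3

The largest autocorrelation is r_3 = 0.43, with a weaker echo at lag 6 (0.21); the remaining lags stay at or below 0.09.
The dominant spike at lag 3 indicates a seasonal period of 3.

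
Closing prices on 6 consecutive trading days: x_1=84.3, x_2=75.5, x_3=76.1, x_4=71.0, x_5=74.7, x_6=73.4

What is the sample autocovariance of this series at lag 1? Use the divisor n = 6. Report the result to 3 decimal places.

Mean x̄ = (84.3 + 75.5 + 76.1 + 71.0 + 74.7 + 73.4)/6 = 75.8333
Σ_{t=1}^{5}(x_t−x̄)(x_{t+1}−x̄) = 4.0356
γ_1 = 4.0356 / 6 = 0.673

0.673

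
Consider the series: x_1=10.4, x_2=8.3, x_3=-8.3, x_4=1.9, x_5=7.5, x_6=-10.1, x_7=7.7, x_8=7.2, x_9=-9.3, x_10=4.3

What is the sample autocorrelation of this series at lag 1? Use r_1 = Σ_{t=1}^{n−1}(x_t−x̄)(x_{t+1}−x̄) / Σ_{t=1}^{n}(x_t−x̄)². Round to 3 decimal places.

Mean x̄ = (10.4 + 8.3 − 8.3 + 1.9 + 7.5 − 10.1 + 7.7 + 7.2 − 9.3 + 4.3)/10 = 1.9600
Numerator Σ_{t=1}^{9}(x_t−x̄)(x_{t+1}−x̄) = -202.5656
Denominator Σ(x_t−x̄)² = 585.5040
r_1 = -202.5656 / 585.5040 = -0.346

-0.346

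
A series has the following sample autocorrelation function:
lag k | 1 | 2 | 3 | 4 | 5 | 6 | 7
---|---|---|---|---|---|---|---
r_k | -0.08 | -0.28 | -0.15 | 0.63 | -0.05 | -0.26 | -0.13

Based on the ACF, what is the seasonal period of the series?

The largest autocorrelation is r_4 = 0.63; the remaining lags stay at or below -0.05.
The dominant spike at lag 4 indicates a seasonal period of 4.

4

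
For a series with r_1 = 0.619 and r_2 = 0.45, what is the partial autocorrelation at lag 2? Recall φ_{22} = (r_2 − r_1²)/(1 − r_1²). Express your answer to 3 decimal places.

φ_{22} = (r_2 − r_1²) / (1 − r_1²)
r_1² = (0.619)² = 0.383161
Numerator = 0.45 − 0.3832 = 0.0668; denominator = 1 − 0.3832 = 0.6168
φ_{22} = 0.0668 / 0.6168 = 0.108

0.108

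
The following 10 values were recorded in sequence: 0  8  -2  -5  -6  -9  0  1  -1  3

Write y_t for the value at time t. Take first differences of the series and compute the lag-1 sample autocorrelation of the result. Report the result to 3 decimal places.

First differences Δy: 8, -10, -3, -1, -3, 9, 1, -2, 4
Mean of differences = 0.3333
Numerator Σ(Δy_t−Δȳ)(Δy_{t+1}−Δȳ) = -69.1111
Denominator Σ(Δy_t−Δȳ)² = 284.0000
r_1(Δy) = -69.1111 / 284.0000 = -0.243

-0.243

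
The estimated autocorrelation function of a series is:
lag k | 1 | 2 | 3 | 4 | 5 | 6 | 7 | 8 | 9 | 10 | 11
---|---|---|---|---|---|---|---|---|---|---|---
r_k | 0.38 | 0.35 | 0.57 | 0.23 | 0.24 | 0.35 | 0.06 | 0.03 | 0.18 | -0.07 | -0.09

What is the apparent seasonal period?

3

The largest autocorrelation is r_3 = 0.57; the remaining lags stay at or below 0.38. The elevated value at lag 1 (0.38), dropping to 0.35 at lag 2, reflects decaying short-term dependence rather than seasonality.
The dominant spike at lag 3 indicates a seasonal period of 3.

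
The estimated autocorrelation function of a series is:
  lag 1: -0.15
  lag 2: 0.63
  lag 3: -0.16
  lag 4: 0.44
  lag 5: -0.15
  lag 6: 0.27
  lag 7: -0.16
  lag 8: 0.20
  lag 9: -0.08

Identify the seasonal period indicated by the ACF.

The largest autocorrelation is r_2 = 0.63, with weaker echoes at lags 4 (0.44), 6 (0.27) and 8 (0.20); the remaining lags stay at or below -0.08.
The dominant spike at lag 2 indicates a seasonal period of 2.

2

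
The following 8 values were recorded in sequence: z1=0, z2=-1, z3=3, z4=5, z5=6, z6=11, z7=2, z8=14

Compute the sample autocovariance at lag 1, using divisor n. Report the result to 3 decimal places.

0.375

Mean z̄ = (0 − 1 + 3 + 5 + 6 + 11 + 2 + 14)/8 = 5.0000
Deviations: -5.0000, -6.0000, -2.0000, 0.0000, 1.0000, 6.0000, -3.0000, 9.0000
Σ_{t=1}^{7}(z_t−z̄)(z_{t+1}−z̄) = 3.0000
γ_1 = 3.0000 / 8 = 0.375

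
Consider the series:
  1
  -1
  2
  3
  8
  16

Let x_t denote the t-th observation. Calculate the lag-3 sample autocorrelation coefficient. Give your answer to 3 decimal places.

Mean x̄ = (1 − 1 + 2 + 3 + 8 + 16)/6 = 4.8333
Σ(x_t−x̄)(x_{t+3}−x̄) = (7.0278) + (-18.4722) + (-31.6389) = -43.0833
Denominator Σ(x_t−x̄)² = 194.8333
r_3 = -43.0833 / 194.8333 = -0.221

-0.221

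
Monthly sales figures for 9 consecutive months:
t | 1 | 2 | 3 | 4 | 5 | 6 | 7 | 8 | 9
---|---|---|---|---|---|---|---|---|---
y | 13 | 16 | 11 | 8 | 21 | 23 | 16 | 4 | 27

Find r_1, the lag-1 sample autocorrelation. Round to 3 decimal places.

-0.241

Mean ȳ = (13 + 16 + 11 + 8 + 21 + 23 + 16 + 4 + 27)/9 = 15.4444
Numerator Σ_{t=1}^{8}(y_t−ȳ)(y_{t+1}−ȳ) = -104.5309
Denominator Σ(y_t−ȳ)² = 434.2222
r_1 = -104.5309 / 434.2222 = -0.241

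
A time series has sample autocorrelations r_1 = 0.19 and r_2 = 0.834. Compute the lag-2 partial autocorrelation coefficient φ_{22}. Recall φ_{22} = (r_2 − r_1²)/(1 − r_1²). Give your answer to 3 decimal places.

0.828

φ_{22} = (r_2 − r_1²) / (1 − r_1²)
r_1² = (0.19)² = 0.0361
Numerator = 0.834 − 0.0361 = 0.7979; denominator = 1 − 0.0361 = 0.9639
φ_{22} = 0.7979 / 0.9639 = 0.828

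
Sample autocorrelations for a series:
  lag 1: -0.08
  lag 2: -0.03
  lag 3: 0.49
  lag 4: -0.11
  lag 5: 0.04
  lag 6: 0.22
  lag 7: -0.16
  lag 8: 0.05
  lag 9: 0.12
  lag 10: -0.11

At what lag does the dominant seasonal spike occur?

3

The largest autocorrelation is r_3 = 0.49, with a weaker echo at lag 6 (0.22); the remaining lags stay at or below 0.12.
The dominant spike at lag 3 indicates a seasonal period of 3.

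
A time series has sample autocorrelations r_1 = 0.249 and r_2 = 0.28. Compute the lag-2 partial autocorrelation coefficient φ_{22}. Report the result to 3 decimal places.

0.232

φ_{22} = (r_2 − r_1²) / (1 − r_1²)
r_1² = (0.249)² = 0.062001
Numerator = 0.28 − 0.0620 = 0.2180; denominator = 1 − 0.0620 = 0.9380
φ_{22} = 0.2180 / 0.9380 = 0.232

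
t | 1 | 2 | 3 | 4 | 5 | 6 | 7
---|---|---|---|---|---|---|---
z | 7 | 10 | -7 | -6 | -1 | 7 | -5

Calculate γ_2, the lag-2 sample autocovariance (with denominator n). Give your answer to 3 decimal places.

-18.574

Mean z̄ = (7 + 10 − 7 − 6 − 1 + 7 − 5)/7 = 0.7143
Deviations: 6.2857, 9.2857, -7.7143, -6.7143, -1.7143, 6.2857, -5.7143
Σ_{t=1}^{5}(z_t−z̄)(z_{t+2}−z̄) = -130.0204
γ_2 = -130.0204 / 7 = -18.574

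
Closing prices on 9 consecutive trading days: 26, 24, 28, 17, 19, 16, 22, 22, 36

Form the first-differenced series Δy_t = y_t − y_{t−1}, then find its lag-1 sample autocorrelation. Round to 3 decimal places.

First differences Δy: -2, 4, -11, 2, -3, 6, 0, 14
Mean of differences = 1.2500
Numerator Σ(Δy_t−Δȳ)(Δy_{t+1}−Δȳ) = -97.0625
Denominator Σ(Δy_t−Δȳ)² = 373.5000
r_1(Δy) = -97.0625 / 373.5000 = -0.260

-0.260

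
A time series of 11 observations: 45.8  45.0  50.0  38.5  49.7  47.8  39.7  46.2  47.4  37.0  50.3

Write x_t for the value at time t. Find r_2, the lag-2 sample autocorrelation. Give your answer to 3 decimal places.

Mean x̄ = (45.8 + 45.0 + 50.0 + 38.5 + 49.7 + 47.8 + 39.7 + 46.2 + 47.4 + 37.0 + 50.3)/11 = 45.2182
Numerator Σ_{t=1}^{9}(x_t−x̄)(x_{t+2}−x̄) = -22.8834
Denominator Σ(x_t−x̄)² = 224.6764
r_2 = -22.8834 / 224.6764 = -0.102

-0.102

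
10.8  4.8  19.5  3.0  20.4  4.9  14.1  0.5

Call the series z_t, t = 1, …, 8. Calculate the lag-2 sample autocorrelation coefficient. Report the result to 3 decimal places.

Mean z̄ = (10.8 + 4.8 + 19.5 + 3.0 + 20.4 + 4.9 + 14.1 + 0.5)/8 = 9.7500
Deviations from mean: 1.0500, -4.9500, 9.7500, -6.7500, 10.6500, -4.8500, 4.3500, -9.2500
Numerator Σ_{t=1}^{6}(z_t−z̄)(z_{t+2}−z̄) = 271.4150
Denominator Σ(z_t−z̄)² = 407.6600
r_2 = 271.4150 / 407.6600 = 0.666

0.666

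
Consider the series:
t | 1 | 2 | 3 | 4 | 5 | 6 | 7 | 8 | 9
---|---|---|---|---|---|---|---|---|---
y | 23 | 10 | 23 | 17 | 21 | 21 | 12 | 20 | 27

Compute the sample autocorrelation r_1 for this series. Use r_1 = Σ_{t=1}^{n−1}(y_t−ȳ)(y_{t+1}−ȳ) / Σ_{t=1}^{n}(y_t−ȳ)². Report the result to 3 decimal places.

-0.379

Mean ȳ = (23 + 10 + 23 + 17 + 21 + 21 + 12 + 20 + 27)/9 = 19.3333
Numerator Σ_{t=1}^{8}(y_t−ȳ)(y_{t+1}−ȳ) = -90.1111
Denominator Σ(y_t−ȳ)² = 238.0000
r_1 = -90.1111 / 238.0000 = -0.379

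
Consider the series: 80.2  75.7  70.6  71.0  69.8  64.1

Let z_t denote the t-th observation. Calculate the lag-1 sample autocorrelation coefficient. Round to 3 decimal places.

0.305

Mean z̄ = (80.2 + 75.7 + 70.6 + 71.0 + 69.8 + 64.1)/6 = 71.9000
Deviations from mean: 8.3000, 3.8000, -1.3000, -0.9000, -2.1000, -7.8000
Numerator Σ_{t=1}^{5}(z_t−z̄)(z_{t+1}−z̄) = 46.0400
Denominator Σ(z_t−z̄)² = 151.0800
r_1 = 46.0400 / 151.0800 = 0.305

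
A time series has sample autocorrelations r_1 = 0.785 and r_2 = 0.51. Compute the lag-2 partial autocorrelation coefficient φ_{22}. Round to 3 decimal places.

φ_{22} = (r_2 − r_1²) / (1 − r_1²)
r_1² = (0.785)² = 0.616225
Numerator = 0.51 − 0.6162 = -0.1062; denominator = 1 − 0.6162 = 0.3838
φ_{22} = -0.1062 / 0.3838 = -0.277

-0.277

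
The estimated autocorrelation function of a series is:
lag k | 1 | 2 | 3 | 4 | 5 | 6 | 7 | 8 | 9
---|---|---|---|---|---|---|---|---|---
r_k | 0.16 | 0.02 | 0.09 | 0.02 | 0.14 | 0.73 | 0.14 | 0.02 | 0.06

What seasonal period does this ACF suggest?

The largest autocorrelation is r_6 = 0.73; the remaining lags stay at or below 0.16.
The dominant spike at lag 6 indicates a seasonal period of 6.

6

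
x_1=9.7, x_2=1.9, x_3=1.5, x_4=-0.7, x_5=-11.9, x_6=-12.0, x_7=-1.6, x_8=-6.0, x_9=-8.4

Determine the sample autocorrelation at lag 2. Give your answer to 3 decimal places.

Mean x̄ = (9.7 + 1.9 + 1.5 − 0.7 − 11.9 − 12.0 − 1.6 − 6.0 − 8.4)/9 = -3.0556
Σ(x_t−x̄)(x_{t+2}−x̄) = (58.1086) + (11.6731) + (-40.2914) + (-21.0691) + (-12.8736) + (26.3364) + (-7.7791) = 14.1049
Denominator Σ(x_t−x̄)² = 411.1422
r_2 = 14.1049 / 411.1422 = 0.034

0.034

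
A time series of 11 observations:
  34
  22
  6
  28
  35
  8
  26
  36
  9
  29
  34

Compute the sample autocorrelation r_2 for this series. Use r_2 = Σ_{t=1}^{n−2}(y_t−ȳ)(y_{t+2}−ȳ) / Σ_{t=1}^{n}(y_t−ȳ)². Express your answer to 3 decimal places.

-0.557

Mean ȳ = (34 + 22 + 6 + 28 + 35 + 8 + 26 + 36 + 9 + 29 + 34)/11 = 24.2727
Numerator Σ_{t=1}^{9}(y_t−ȳ)(y_{t+2}−ȳ) = -734.6942
Denominator Σ(y_t−ȳ)² = 1318.1818
r_2 = -734.6942 / 1318.1818 = -0.557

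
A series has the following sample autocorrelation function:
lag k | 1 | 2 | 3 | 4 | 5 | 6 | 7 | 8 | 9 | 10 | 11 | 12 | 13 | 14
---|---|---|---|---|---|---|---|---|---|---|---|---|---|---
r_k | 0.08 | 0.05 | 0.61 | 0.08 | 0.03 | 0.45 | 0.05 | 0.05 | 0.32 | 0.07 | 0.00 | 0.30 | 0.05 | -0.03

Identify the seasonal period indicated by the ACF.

The largest autocorrelation is r_3 = 0.61, with weaker echoes at lags 6 (0.45), 9 (0.32) and 12 (0.30); the remaining lags stay at or below 0.08.
The dominant spike at lag 3 indicates a seasonal period of 3.

3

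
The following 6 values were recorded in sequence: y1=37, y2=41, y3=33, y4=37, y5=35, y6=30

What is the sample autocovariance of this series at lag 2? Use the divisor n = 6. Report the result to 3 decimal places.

-0.417

Mean ȳ = (37 + 41 + 33 + 37 + 35 + 30)/6 = 35.5000
Deviations: 1.5000, 5.5000, -2.5000, 1.5000, -0.5000, -5.5000
Σ_{t=1}^{4}(y_t−ȳ)(y_{t+2}−ȳ) = -2.5000
γ_2 = -2.5000 / 6 = -0.417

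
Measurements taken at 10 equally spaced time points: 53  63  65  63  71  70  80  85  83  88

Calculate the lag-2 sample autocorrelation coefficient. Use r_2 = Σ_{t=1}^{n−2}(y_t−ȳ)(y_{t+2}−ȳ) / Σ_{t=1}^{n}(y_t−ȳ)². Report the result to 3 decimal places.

0.422

Mean ȳ = (53 + 63 + 65 + 63 + 71 + 70 + 80 + 85 + 83 + 88)/10 = 72.1000
Numerator Σ_{t=1}^{8}(y_t−ȳ)(y_{t+2}−ȳ) = 500.7800
Denominator Σ(y_t−ȳ)² = 1186.9000
r_2 = 500.7800 / 1186.9000 = 0.422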